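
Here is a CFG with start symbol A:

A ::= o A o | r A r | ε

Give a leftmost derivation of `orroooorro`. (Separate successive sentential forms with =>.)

A=>oAo=>orAro=>orrArro=>orroAorro=>orrooAoorro=>orroooorro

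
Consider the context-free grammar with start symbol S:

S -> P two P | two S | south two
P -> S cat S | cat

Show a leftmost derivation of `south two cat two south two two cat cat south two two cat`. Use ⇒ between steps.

S ⇒ P two P   [S -> P two P]
P two P ⇒ S cat S two P   [P -> S cat S]
S cat S two P ⇒ P two P cat S two P   [S -> P two P]
P two P cat S two P ⇒ S cat S two P cat S two P   [P -> S cat S]
S cat S two P cat S two P ⇒ south two cat S two P cat S two P   [S -> south two]
south two cat S two P cat S two P ⇒ south two cat two S two P cat S two P   [S -> two S]
south two cat two S two P cat S two P ⇒ south two cat two south two two P cat S two P   [S -> south two]
south two cat two south two two P cat S two P ⇒ south two cat two south two two cat cat S two P   [P -> cat]
south two cat two south two two cat cat S two P ⇒ south two cat two south two two cat cat south two two P   [S -> south two]
south two cat two south two two cat cat south two two P ⇒ south two cat two south two two cat cat south two two cat   [P -> cat]

S ⇒ P two P ⇒ S cat S two P ⇒ P two P cat S two P ⇒ S cat S two P cat S two P ⇒ south two cat S two P cat S two P ⇒ south two cat two S two P cat S two P ⇒ south two cat two south two two P cat S two P ⇒ south two cat two south two two cat cat S two P ⇒ south two cat two south two two cat cat south two two P ⇒ south two cat two south two two cat cat south two two cat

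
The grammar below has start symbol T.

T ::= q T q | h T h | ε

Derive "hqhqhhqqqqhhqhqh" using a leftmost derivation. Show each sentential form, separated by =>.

T => hTh   [T ::= h T h]
hTh => hqTqh   [T ::= q T q]
hqTqh => hqhThqh   [T ::= h T h]
hqhThqh => hqhqTqhqh   [T ::= q T q]
hqhqTqhqh => hqhqhThqhqh   [T ::= h T h]
hqhqhThqhqh => hqhqhhThhqhqh   [T ::= h T h]
hqhqhhThhqhqh => hqhqhhqTqhhqhqh   [T ::= q T q]
hqhqhhqTqhhqhqh => hqhqhhqqTqqhhqhqh   [T ::= q T q]
hqhqhhqqTqqhhqhqh => hqhqhhqqqqhhqhqh   [T ::= ε]

T => hTh => hqTqh => hqhThqh => hqhqTqhqh => hqhqhThqhqh => hqhqhhThhqhqh => hqhqhhqTqhhqhqh => hqhqhhqqTqqhhqhqh => hqhqhhqqqqhhqhqh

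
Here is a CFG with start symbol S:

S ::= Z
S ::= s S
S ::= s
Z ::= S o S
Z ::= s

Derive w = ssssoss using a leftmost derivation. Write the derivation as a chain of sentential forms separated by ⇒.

S ⇒ sS   [S ::= s S]
sS ⇒ ssS   [S ::= s S]
ssS ⇒ ssZ   [S ::= Z]
ssZ ⇒ ssSoS   [Z ::= S o S]
ssSoS ⇒ sssSoS   [S ::= s S]
sssSoS ⇒ ssssoS   [S ::= s]
ssssoS ⇒ ssssosS   [S ::= s S]
ssssosS ⇒ ssssoss   [S ::= s]

S ⇒ sS ⇒ ssS ⇒ ssZ ⇒ ssSoS ⇒ sssSoS ⇒ ssssoS ⇒ ssssosS ⇒ ssssoss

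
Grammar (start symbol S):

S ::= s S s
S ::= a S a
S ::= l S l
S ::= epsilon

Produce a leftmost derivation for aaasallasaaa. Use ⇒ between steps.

S⇒aSa⇒aaSaa⇒aaaSaaa⇒aaasSsaaa⇒aaasaSasaaa⇒aaasalSlasaaa⇒aaasallasaaa

S ⇒ aSa   [S ::= a S a]
aSa ⇒ aaSaa   [S ::= a S a]
aaSaa ⇒ aaaSaaa   [S ::= a S a]
aaaSaaa ⇒ aaasSsaaa   [S ::= s S s]
aaasSsaaa ⇒ aaasaSasaaa   [S ::= a S a]
aaasaSasaaa ⇒ aaasalSlasaaa   [S ::= l S l]
aaasalSlasaaa ⇒ aaasallasaaa   [S ::= epsilon]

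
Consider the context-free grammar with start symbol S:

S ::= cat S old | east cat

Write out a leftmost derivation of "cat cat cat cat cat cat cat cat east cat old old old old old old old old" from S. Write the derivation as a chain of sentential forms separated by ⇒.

S ⇒ cat S old   [S ::= cat S old]
cat S old ⇒ cat cat S old old   [S ::= cat S old]
cat cat S old old ⇒ cat cat cat S old old old   [S ::= cat S old]
cat cat cat S old old old ⇒ cat cat cat cat S old old old old   [S ::= cat S old]
cat cat cat cat S old old old old ⇒ cat cat cat cat cat S old old old old old   [S ::= cat S old]
cat cat cat cat cat S old old old old old ⇒ cat cat cat cat cat cat S old old old old old old   [S ::= cat S old]
cat cat cat cat cat cat S old old old old old old ⇒ cat cat cat cat cat cat cat S old old old old old old old   [S ::= cat S old]
cat cat cat cat cat cat cat S old old old old old old old ⇒ cat cat cat cat cat cat cat cat S old old old old old old old old   [S ::= cat S old]
cat cat cat cat cat cat cat cat S old old old old old old old old ⇒ cat cat cat cat cat cat cat cat east cat old old old old old old old old   [S ::= east cat]

S ⇒ cat S old ⇒ cat cat S old old ⇒ cat cat cat S old old old ⇒ cat cat cat cat S old old old old ⇒ cat cat cat cat cat S old old old old old ⇒ cat cat cat cat cat cat S old old old old old old ⇒ cat cat cat cat cat cat cat S old old old old old old old ⇒ cat cat cat cat cat cat cat cat S old old old old old old old old ⇒ cat cat cat cat cat cat cat cat east cat old old old old old old old old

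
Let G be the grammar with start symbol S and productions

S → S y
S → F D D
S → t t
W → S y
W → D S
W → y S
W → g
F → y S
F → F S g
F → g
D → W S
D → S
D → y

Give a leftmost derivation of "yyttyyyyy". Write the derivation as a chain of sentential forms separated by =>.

S => FDD => ySDD => ySyDD => yFDDyDD => yySDDyDD => yyttDDyDD => yyttyDyDD => yyttyyyDD => yyttyyyyD => yyttyyyyy

S => FDD   [S → F D D]
FDD => ySDD   [F → y S]
ySDD => ySyDD   [S → S y]
ySyDD => yFDDyDD   [S → F D D]
yFDDyDD => yySDDyDD   [F → y S]
yySDDyDD => yyttDDyDD   [S → t t]
yyttDDyDD => yyttyDyDD   [D → y]
yyttyDyDD => yyttyyyDD   [D → y]
yyttyyyDD => yyttyyyyD   [D → y]
yyttyyyyD => yyttyyyyy   [D → y]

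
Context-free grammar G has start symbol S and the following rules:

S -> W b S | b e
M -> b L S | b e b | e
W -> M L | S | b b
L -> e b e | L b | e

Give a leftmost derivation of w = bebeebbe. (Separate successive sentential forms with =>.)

S => WbS => MLbS => bLSLbS => beSLbS => bebeLbS => bebeebS => bebeebbe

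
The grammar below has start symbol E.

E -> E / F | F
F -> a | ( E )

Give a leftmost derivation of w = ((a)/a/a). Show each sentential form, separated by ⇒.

E ⇒ F   [E -> F]
F ⇒ (E)   [F -> ( E )]
(E) ⇒ (E/F)   [E -> E / F]
(E/F) ⇒ (E/F/F)   [E -> E / F]
(E/F/F) ⇒ (F/F/F)   [E -> F]
(F/F/F) ⇒ ((E)/F/F)   [F -> ( E )]
((E)/F/F) ⇒ ((F)/F/F)   [E -> F]
((F)/F/F) ⇒ ((a)/F/F)   [F -> a]
((a)/F/F) ⇒ ((a)/a/F)   [F -> a]
((a)/a/F) ⇒ ((a)/a/a)   [F -> a]

E ⇒ F ⇒ (E) ⇒ (E/F) ⇒ (E/F/F) ⇒ (F/F/F) ⇒ ((E)/F/F) ⇒ ((F)/F/F) ⇒ ((a)/F/F) ⇒ ((a)/a/F) ⇒ ((a)/a/a)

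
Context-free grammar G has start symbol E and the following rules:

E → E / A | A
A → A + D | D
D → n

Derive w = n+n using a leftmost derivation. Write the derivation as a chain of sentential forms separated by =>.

E=>A=>A+D=>D+D=>n+D=>n+n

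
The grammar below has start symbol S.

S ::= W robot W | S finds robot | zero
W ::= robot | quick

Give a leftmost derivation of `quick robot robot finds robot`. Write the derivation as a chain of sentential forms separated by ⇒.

S ⇒ S finds robot   [S ::= S finds robot]
S finds robot ⇒ W robot W finds robot   [S ::= W robot W]
W robot W finds robot ⇒ quick robot W finds robot   [W ::= quick]
quick robot W finds robot ⇒ quick robot robot finds robot   [W ::= robot]

S ⇒ S finds robot ⇒ W robot W finds robot ⇒ quick robot W finds robot ⇒ quick robot robot finds robot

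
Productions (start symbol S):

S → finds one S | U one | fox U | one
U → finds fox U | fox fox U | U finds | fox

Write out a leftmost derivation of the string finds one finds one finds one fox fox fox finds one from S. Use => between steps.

S => finds one S => finds one finds one S => finds one finds one finds one S => finds one finds one finds one U one => finds one finds one finds one fox fox U one => finds one finds one finds one fox fox U finds one => finds one finds one finds one fox fox fox finds one

S => finds one S   [S → finds one S]
finds one S => finds one finds one S   [S → finds one S]
finds one finds one S => finds one finds one finds one S   [S → finds one S]
finds one finds one finds one S => finds one finds one finds one U one   [S → U one]
finds one finds one finds one U one => finds one finds one finds one fox fox U one   [U → fox fox U]
finds one finds one finds one fox fox U one => finds one finds one finds one fox fox U finds one   [U → U finds]
finds one finds one finds one fox fox U finds one => finds one finds one finds one fox fox fox finds one   [U → fox]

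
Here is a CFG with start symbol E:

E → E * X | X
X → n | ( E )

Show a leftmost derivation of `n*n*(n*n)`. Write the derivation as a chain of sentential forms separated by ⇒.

E ⇒ E*X ⇒ E*X*X ⇒ X*X*X ⇒ n*X*X ⇒ n*n*X ⇒ n*n*(E) ⇒ n*n*(E*X) ⇒ n*n*(X*X) ⇒ n*n*(n*X) ⇒ n*n*(n*n)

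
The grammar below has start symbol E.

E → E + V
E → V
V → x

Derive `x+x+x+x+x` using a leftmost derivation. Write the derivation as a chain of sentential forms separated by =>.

E => E+V   [E → E + V]
E+V => E+V+V   [E → E + V]
E+V+V => E+V+V+V   [E → E + V]
E+V+V+V => E+V+V+V+V   [E → E + V]
E+V+V+V+V => V+V+V+V+V   [E → V]
V+V+V+V+V => x+V+V+V+V   [V → x]
x+V+V+V+V => x+x+V+V+V   [V → x]
x+x+V+V+V => x+x+x+V+V   [V → x]
x+x+x+V+V => x+x+x+x+V   [V → x]
x+x+x+x+V => x+x+x+x+x   [V → x]

E => E+V => E+V+V => E+V+V+V => E+V+V+V+V => V+V+V+V+V => x+V+V+V+V => x+x+V+V+V => x+x+x+V+V => x+x+x+x+V => x+x+x+x+x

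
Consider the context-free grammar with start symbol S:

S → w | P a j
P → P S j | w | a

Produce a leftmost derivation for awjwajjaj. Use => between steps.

S => Paj   [S → P a j]
Paj => PSjaj   [P → P S j]
PSjaj => PSjSjaj   [P → P S j]
PSjSjaj => aSjSjaj   [P → a]
aSjSjaj => awjSjaj   [S → w]
awjSjaj => awjPajjaj   [S → P a j]
awjPajjaj => awjwajjaj   [P → w]

S=>Paj=>PSjaj=>PSjSjaj=>aSjSjaj=>awjSjaj=>awjPajjaj=>awjwajjaj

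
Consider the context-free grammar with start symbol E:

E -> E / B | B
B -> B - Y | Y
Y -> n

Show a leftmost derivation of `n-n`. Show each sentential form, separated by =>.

E => B   [E -> B]
B => B-Y   [B -> B - Y]
B-Y => Y-Y   [B -> Y]
Y-Y => n-Y   [Y -> n]
n-Y => n-n   [Y -> n]

E=>B=>B-Y=>Y-Y=>n-Y=>n-n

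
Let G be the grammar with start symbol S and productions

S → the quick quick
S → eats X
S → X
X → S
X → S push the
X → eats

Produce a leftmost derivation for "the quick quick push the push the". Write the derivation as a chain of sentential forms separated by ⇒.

S ⇒ X ⇒ S push the ⇒ X push the ⇒ S push the push the ⇒ the quick quick push the push the

S ⇒ X   [S → X]
X ⇒ S push the   [X → S push the]
S push the ⇒ X push the   [S → X]
X push the ⇒ S push the push the   [X → S push the]
S push the push the ⇒ the quick quick push the push the   [S → the quick quick]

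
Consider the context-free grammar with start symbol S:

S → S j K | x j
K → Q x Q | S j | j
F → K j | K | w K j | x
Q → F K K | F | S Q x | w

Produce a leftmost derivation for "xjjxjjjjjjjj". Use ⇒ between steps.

S ⇒ SjK ⇒ xjjK ⇒ xjjSj ⇒ xjjSjKj ⇒ xjjSjKjKj ⇒ xjjSjKjKjKj ⇒ xjjxjjKjKjKj ⇒ xjjxjjjjKjKj ⇒ xjjxjjjjjjKj ⇒ xjjxjjjjjjjj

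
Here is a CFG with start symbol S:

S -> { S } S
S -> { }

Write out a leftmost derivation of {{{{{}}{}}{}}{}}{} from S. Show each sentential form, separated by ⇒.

S ⇒ {S}S ⇒ {{S}S}S ⇒ {{{S}S}S}S ⇒ {{{{S}S}S}S}S ⇒ {{{{{}}S}S}S}S ⇒ {{{{{}}{}}S}S}S ⇒ {{{{{}}{}}{}}S}S ⇒ {{{{{}}{}}{}}{}}S ⇒ {{{{{}}{}}{}}{}}{}

S ⇒ {S}S   [S -> { S } S]
{S}S ⇒ {{S}S}S   [S -> { S } S]
{{S}S}S ⇒ {{{S}S}S}S   [S -> { S } S]
{{{S}S}S}S ⇒ {{{{S}S}S}S}S   [S -> { S } S]
{{{{S}S}S}S}S ⇒ {{{{{}}S}S}S}S   [S -> { }]
{{{{{}}S}S}S}S ⇒ {{{{{}}{}}S}S}S   [S -> { }]
{{{{{}}{}}S}S}S ⇒ {{{{{}}{}}{}}S}S   [S -> { }]
{{{{{}}{}}{}}S}S ⇒ {{{{{}}{}}{}}{}}S   [S -> { }]
{{{{{}}{}}{}}{}}S ⇒ {{{{{}}{}}{}}{}}{}   [S -> { }]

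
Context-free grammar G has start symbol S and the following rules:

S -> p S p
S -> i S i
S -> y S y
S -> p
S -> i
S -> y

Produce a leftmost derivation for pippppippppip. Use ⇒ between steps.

S ⇒ pSp   [S -> p S p]
pSp ⇒ piSip   [S -> i S i]
piSip ⇒ pipSpip   [S -> p S p]
pipSpip ⇒ pippSppip   [S -> p S p]
pippSppip ⇒ pipppSpppip   [S -> p S p]
pipppSpppip ⇒ pippppSppppip   [S -> p S p]
pippppSppppip ⇒ pippppippppip   [S -> i]

S ⇒ pSp ⇒ piSip ⇒ pipSpip ⇒ pippSppip ⇒ pipppSpppip ⇒ pippppSppppip ⇒ pippppippppip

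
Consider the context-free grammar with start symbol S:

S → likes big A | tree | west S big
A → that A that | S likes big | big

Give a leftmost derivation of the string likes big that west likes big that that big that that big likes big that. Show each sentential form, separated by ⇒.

S ⇒ likes big A ⇒ likes big that A that ⇒ likes big that S likes big that ⇒ likes big that west S big likes big that ⇒ likes big that west likes big A big likes big that ⇒ likes big that west likes big that A that big likes big that ⇒ likes big that west likes big that that A that that big likes big that ⇒ likes big that west likes big that that big that that big likes big that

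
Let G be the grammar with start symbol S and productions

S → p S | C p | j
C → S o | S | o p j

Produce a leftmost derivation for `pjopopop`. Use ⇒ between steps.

S ⇒ Cp   [S → C p]
Cp ⇒ Sop   [C → S o]
Sop ⇒ pSop   [S → p S]
pSop ⇒ pCpop   [S → C p]
pCpop ⇒ pSopop   [C → S o]
pSopop ⇒ pCpopop   [S → C p]
pCpopop ⇒ pSopopop   [C → S o]
pSopopop ⇒ pjopopop   [S → j]

S⇒Cp⇒Sop⇒pSop⇒pCpop⇒pSopop⇒pCpopop⇒pSopopop⇒pjopopop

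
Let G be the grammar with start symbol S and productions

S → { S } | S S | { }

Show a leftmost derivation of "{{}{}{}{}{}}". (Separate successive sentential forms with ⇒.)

S ⇒ {S}   [S → { S }]
{S} ⇒ {SS}   [S → S S]
{SS} ⇒ {SSS}   [S → S S]
{SSS} ⇒ {{}SS}   [S → { }]
{{}SS} ⇒ {{}SSS}   [S → S S]
{{}SSS} ⇒ {{}SSSS}   [S → S S]
{{}SSSS} ⇒ {{}{}SSS}   [S → { }]
{{}{}SSS} ⇒ {{}{}{}SS}   [S → { }]
{{}{}{}SS} ⇒ {{}{}{}{}S}   [S → { }]
{{}{}{}{}S} ⇒ {{}{}{}{}{}}   [S → { }]

S⇒{S}⇒{SS}⇒{SSS}⇒{{}SS}⇒{{}SSS}⇒{{}SSSS}⇒{{}{}SSS}⇒{{}{}{}SS}⇒{{}{}{}{}S}⇒{{}{}{}{}{}}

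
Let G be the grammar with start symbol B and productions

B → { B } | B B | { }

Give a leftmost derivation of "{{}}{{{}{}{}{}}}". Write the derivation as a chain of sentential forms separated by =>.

B => BB   [B → B B]
BB => {B}B   [B → { B }]
{B}B => {{}}B   [B → { }]
{{}}B => {{}}{B}   [B → { B }]
{{}}{B} => {{}}{{B}}   [B → { B }]
{{}}{{B}} => {{}}{{BB}}   [B → B B]
{{}}{{BB}} => {{}}{{BBB}}   [B → B B]
{{}}{{BBB}} => {{}}{{{}BB}}   [B → { }]
{{}}{{{}BB}} => {{}}{{{}{}B}}   [B → { }]
{{}}{{{}{}B}} => {{}}{{{}{}BB}}   [B → B B]
{{}}{{{}{}BB}} => {{}}{{{}{}{}B}}   [B → { }]
{{}}{{{}{}{}B}} => {{}}{{{}{}{}{}}}   [B → { }]

B => BB => {B}B => {{}}B => {{}}{B} => {{}}{{B}} => {{}}{{BB}} => {{}}{{BBB}} => {{}}{{{}BB}} => {{}}{{{}{}B}} => {{}}{{{}{}BB}} => {{}}{{{}{}{}B}} => {{}}{{{}{}{}{}}}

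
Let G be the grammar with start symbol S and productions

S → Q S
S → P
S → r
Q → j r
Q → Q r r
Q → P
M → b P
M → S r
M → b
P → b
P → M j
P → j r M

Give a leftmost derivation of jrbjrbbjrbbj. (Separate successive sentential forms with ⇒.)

S ⇒ P   [S → P]
P ⇒ jrM   [P → j r M]
jrM ⇒ jrbP   [M → b P]
jrbP ⇒ jrbjrM   [P → j r M]
jrbjrM ⇒ jrbjrbP   [M → b P]
jrbjrbP ⇒ jrbjrbMj   [P → M j]
jrbjrbMj ⇒ jrbjrbbPj   [M → b P]
jrbjrbbPj ⇒ jrbjrbbjrMj   [P → j r M]
jrbjrbbjrMj ⇒ jrbjrbbjrbPj   [M → b P]
jrbjrbbjrbPj ⇒ jrbjrbbjrbbj   [P → b]

S ⇒ P ⇒ jrM ⇒ jrbP ⇒ jrbjrM ⇒ jrbjrbP ⇒ jrbjrbMj ⇒ jrbjrbbPj ⇒ jrbjrbbjrMj ⇒ jrbjrbbjrbPj ⇒ jrbjrbbjrbbj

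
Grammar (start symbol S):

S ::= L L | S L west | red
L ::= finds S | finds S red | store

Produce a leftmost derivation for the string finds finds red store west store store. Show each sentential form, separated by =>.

S => L L   [S ::= L L]
L L => finds S L   [L ::= finds S]
finds S L => finds L L L   [S ::= L L]
finds L L L => finds finds S L L   [L ::= finds S]
finds finds S L L => finds finds S L west L L   [S ::= S L west]
finds finds S L west L L => finds finds red L west L L   [S ::= red]
finds finds red L west L L => finds finds red store west L L   [L ::= store]
finds finds red store west L L => finds finds red store west store L   [L ::= store]
finds finds red store west store L => finds finds red store west store store   [L ::= store]

S => L L => finds S L => finds L L L => finds finds S L L => finds finds S L west L L => finds finds red L west L L => finds finds red store west L L => finds finds red store west store L => finds finds red store west store store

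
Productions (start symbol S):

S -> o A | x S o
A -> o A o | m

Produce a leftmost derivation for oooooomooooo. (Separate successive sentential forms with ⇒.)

S⇒oA⇒ooAo⇒oooAoo⇒ooooAooo⇒oooooAoooo⇒ooooooAooooo⇒oooooomooooo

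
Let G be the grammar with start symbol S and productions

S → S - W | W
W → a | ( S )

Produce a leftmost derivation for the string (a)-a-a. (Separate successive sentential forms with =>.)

S=>S-W=>S-W-W=>W-W-W=>(S)-W-W=>(W)-W-W=>(a)-W-W=>(a)-a-W=>(a)-a-a

S => S-W   [S → S - W]
S-W => S-W-W   [S → S - W]
S-W-W => W-W-W   [S → W]
W-W-W => (S)-W-W   [W → ( S )]
(S)-W-W => (W)-W-W   [S → W]
(W)-W-W => (a)-W-W   [W → a]
(a)-W-W => (a)-a-W   [W → a]
(a)-a-W => (a)-a-a   [W → a]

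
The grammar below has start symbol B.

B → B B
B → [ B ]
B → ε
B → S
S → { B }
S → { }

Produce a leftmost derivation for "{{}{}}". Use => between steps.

B => S => {B} => {BB} => {SB} => {{}B} => {{}S} => {{}{}}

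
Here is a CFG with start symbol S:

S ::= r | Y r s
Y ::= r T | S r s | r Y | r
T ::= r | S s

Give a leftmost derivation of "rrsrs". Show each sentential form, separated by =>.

S=>Yrs=>rTrs=>rSsrs=>rrsrs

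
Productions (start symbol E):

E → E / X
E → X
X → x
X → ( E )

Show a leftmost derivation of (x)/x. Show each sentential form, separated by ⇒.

E ⇒ E/X   [E → E / X]
E/X ⇒ X/X   [E → X]
X/X ⇒ (E)/X   [X → ( E )]
(E)/X ⇒ (X)/X   [E → X]
(X)/X ⇒ (x)/X   [X → x]
(x)/X ⇒ (x)/x   [X → x]

E⇒E/X⇒X/X⇒(E)/X⇒(X)/X⇒(x)/X⇒(x)/x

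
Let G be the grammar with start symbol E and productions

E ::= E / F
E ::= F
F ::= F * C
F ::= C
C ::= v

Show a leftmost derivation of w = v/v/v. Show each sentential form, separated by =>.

E => E/F => E/F/F => F/F/F => C/F/F => v/F/F => v/C/F => v/v/F => v/v/C => v/v/v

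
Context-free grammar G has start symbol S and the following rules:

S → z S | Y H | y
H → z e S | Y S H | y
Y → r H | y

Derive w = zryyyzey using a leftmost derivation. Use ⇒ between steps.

S ⇒ zS ⇒ zYH ⇒ zrHH ⇒ zrYSHH ⇒ zrySHH ⇒ zryyHH ⇒ zryyyH ⇒ zryyyzeS ⇒ zryyyzey

S ⇒ zS   [S → z S]
zS ⇒ zYH   [S → Y H]
zYH ⇒ zrHH   [Y → r H]
zrHH ⇒ zrYSHH   [H → Y S H]
zrYSHH ⇒ zrySHH   [Y → y]
zrySHH ⇒ zryyHH   [S → y]
zryyHH ⇒ zryyyH   [H → y]
zryyyH ⇒ zryyyzeS   [H → z e S]
zryyyzeS ⇒ zryyyzey   [S → y]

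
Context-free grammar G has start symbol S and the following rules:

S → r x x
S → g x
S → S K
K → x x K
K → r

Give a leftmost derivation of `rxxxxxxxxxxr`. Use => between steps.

S=>SK=>rxxK=>rxxxxK=>rxxxxxxK=>rxxxxxxxxK=>rxxxxxxxxxxK=>rxxxxxxxxxxr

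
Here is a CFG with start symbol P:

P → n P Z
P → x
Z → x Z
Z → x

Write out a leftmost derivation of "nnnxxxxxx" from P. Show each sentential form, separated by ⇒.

P ⇒ nPZ ⇒ nnPZZ ⇒ nnnPZZZ ⇒ nnnxZZZ ⇒ nnnxxZZZ ⇒ nnnxxxZZ ⇒ nnnxxxxZZ ⇒ nnnxxxxxZ ⇒ nnnxxxxxx

P ⇒ nPZ   [P → n P Z]
nPZ ⇒ nnPZZ   [P → n P Z]
nnPZZ ⇒ nnnPZZZ   [P → n P Z]
nnnPZZZ ⇒ nnnxZZZ   [P → x]
nnnxZZZ ⇒ nnnxxZZZ   [Z → x Z]
nnnxxZZZ ⇒ nnnxxxZZ   [Z → x]
nnnxxxZZ ⇒ nnnxxxxZZ   [Z → x Z]
nnnxxxxZZ ⇒ nnnxxxxxZ   [Z → x]
nnnxxxxxZ ⇒ nnnxxxxxx   [Z → x]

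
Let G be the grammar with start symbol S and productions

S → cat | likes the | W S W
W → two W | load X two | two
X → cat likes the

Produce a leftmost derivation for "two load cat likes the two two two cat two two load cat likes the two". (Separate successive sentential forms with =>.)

S => W S W   [S → W S W]
W S W => two W S W   [W → two W]
two W S W => two load X two S W   [W → load X two]
two load X two S W => two load cat likes the two S W   [X → cat likes the]
two load cat likes the two S W => two load cat likes the two W S W W   [S → W S W]
two load cat likes the two W S W W => two load cat likes the two two W S W W   [W → two W]
two load cat likes the two two W S W W => two load cat likes the two two two S W W   [W → two]
two load cat likes the two two two S W W => two load cat likes the two two two cat W W   [S → cat]
two load cat likes the two two two cat W W => two load cat likes the two two two cat two W   [W → two]
two load cat likes the two two two cat two W => two load cat likes the two two two cat two two W   [W → two W]
two load cat likes the two two two cat two two W => two load cat likes the two two two cat two two load X two   [W → load X two]
two load cat likes the two two two cat two two load X two => two load cat likes the two two two cat two two load cat likes the two   [X → cat likes the]

S => W S W => two W S W => two load X two S W => two load cat likes the two S W => two load cat likes the two W S W W => two load cat likes the two two W S W W => two load cat likes the two two two S W W => two load cat likes the two two two cat W W => two load cat likes the two two two cat two W => two load cat likes the two two two cat two two W => two load cat likes the two two two cat two two load X two => two load cat likes the two two two cat two two load cat likes the two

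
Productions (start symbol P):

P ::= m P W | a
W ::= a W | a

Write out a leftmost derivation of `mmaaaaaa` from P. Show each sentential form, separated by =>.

P => mPW   [P ::= m P W]
mPW => mmPWW   [P ::= m P W]
mmPWW => mmaWW   [P ::= a]
mmaWW => mmaaWW   [W ::= a W]
mmaaWW => mmaaaWW   [W ::= a W]
mmaaaWW => mmaaaaWW   [W ::= a W]
mmaaaaWW => mmaaaaaW   [W ::= a]
mmaaaaaW => mmaaaaaa   [W ::= a]

P => mPW => mmPWW => mmaWW => mmaaWW => mmaaaWW => mmaaaaWW => mmaaaaaW => mmaaaaaa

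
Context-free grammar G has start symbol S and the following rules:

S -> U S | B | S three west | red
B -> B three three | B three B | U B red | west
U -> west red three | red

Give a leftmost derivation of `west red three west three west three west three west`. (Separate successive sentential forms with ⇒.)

S ⇒ U S ⇒ west red three S ⇒ west red three S three west ⇒ west red three S three west three west ⇒ west red three S three west three west three west ⇒ west red three B three west three west three west ⇒ west red three west three west three west three west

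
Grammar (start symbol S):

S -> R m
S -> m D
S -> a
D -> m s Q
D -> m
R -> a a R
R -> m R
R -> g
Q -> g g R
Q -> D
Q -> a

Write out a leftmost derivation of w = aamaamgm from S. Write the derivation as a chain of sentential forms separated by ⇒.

S ⇒ Rm ⇒ aaRm ⇒ aamRm ⇒ aamaaRm ⇒ aamaamRm ⇒ aamaamgm

S ⇒ Rm   [S -> R m]
Rm ⇒ aaRm   [R -> a a R]
aaRm ⇒ aamRm   [R -> m R]
aamRm ⇒ aamaaRm   [R -> a a R]
aamaaRm ⇒ aamaamRm   [R -> m R]
aamaamRm ⇒ aamaamgm   [R -> g]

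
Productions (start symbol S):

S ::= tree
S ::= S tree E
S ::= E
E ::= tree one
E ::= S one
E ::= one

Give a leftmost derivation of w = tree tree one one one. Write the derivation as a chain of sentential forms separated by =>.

S => E   [S ::= E]
E => S one   [E ::= S one]
S one => S tree E one   [S ::= S tree E]
S tree E one => tree tree E one   [S ::= tree]
tree tree E one => tree tree S one one   [E ::= S one]
tree tree S one one => tree tree E one one   [S ::= E]
tree tree E one one => tree tree one one one   [E ::= one]

S => E => S one => S tree E one => tree tree E one => tree tree S one one => tree tree E one one => tree tree one one one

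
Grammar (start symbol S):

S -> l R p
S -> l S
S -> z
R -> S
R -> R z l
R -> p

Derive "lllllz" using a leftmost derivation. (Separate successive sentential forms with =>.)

S=>lS=>llS=>lllS=>llllS=>lllllS=>lllllz

S => lS   [S -> l S]
lS => llS   [S -> l S]
llS => lllS   [S -> l S]
lllS => llllS   [S -> l S]
llllS => lllllS   [S -> l S]
lllllS => lllllz   [S -> z]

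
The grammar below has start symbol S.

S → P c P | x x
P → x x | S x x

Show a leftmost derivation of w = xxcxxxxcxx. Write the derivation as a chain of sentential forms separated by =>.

S => PcP   [S → P c P]
PcP => SxxcP   [P → S x x]
SxxcP => PcPxxcP   [S → P c P]
PcPxxcP => xxcPxxcP   [P → x x]
xxcPxxcP => xxcxxxxcP   [P → x x]
xxcxxxxcP => xxcxxxxcxx   [P → x x]

S => PcP => SxxcP => PcPxxcP => xxcPxxcP => xxcxxxxcP => xxcxxxxcxx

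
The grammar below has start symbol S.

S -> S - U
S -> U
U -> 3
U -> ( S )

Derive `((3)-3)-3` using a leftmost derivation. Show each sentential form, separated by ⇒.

S ⇒ S-U   [S -> S - U]
S-U ⇒ U-U   [S -> U]
U-U ⇒ (S)-U   [U -> ( S )]
(S)-U ⇒ (S-U)-U   [S -> S - U]
(S-U)-U ⇒ (U-U)-U   [S -> U]
(U-U)-U ⇒ ((S)-U)-U   [U -> ( S )]
((S)-U)-U ⇒ ((U)-U)-U   [S -> U]
((U)-U)-U ⇒ ((3)-U)-U   [U -> 3]
((3)-U)-U ⇒ ((3)-3)-U   [U -> 3]
((3)-3)-U ⇒ ((3)-3)-3   [U -> 3]

S ⇒ S-U ⇒ U-U ⇒ (S)-U ⇒ (S-U)-U ⇒ (U-U)-U ⇒ ((S)-U)-U ⇒ ((U)-U)-U ⇒ ((3)-U)-U ⇒ ((3)-3)-U ⇒ ((3)-3)-3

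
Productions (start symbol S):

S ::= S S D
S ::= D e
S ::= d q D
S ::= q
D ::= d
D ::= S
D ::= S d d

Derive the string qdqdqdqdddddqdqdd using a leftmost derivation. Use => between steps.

S => SSD => SSDSD => qSDSD => qdqDDSD => qdqSddDSD => qdqdqDddDSD => qdqdqSddddDSD => qdqdqdqDddddDSD => qdqdqdqdddddDSD => qdqdqdqdddddSSD => qdqdqdqdddddqSD => qdqdqdqdddddqdqDD => qdqdqdqdddddqdqdD => qdqdqdqdddddqdqdd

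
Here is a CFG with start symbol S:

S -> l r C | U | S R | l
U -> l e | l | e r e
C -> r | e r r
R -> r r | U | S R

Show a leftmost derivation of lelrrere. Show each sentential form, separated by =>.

S => SR => UR => leR => leSR => lelrCR => lelrrR => lelrrU => lelrrere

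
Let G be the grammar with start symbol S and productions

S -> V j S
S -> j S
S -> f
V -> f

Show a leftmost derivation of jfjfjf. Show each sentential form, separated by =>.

S=>jS=>jVjS=>jfjS=>jfjVjS=>jfjfjS=>jfjfjf

S => jS   [S -> j S]
jS => jVjS   [S -> V j S]
jVjS => jfjS   [V -> f]
jfjS => jfjVjS   [S -> V j S]
jfjVjS => jfjfjS   [V -> f]
jfjfjS => jfjfjf   [S -> f]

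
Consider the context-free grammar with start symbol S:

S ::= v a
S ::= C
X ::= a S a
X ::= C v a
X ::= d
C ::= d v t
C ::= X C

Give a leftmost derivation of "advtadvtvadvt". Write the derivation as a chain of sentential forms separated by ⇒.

S ⇒ C   [S ::= C]
C ⇒ XC   [C ::= X C]
XC ⇒ CvaC   [X ::= C v a]
CvaC ⇒ XCvaC   [C ::= X C]
XCvaC ⇒ aSaCvaC   [X ::= a S a]
aSaCvaC ⇒ aCaCvaC   [S ::= C]
aCaCvaC ⇒ advtaCvaC   [C ::= d v t]
advtaCvaC ⇒ advtadvtvaC   [C ::= d v t]
advtadvtvaC ⇒ advtadvtvadvt   [C ::= d v t]

S ⇒ C ⇒ XC ⇒ CvaC ⇒ XCvaC ⇒ aSaCvaC ⇒ aCaCvaC ⇒ advtaCvaC ⇒ advtadvtvaC ⇒ advtadvtvadvt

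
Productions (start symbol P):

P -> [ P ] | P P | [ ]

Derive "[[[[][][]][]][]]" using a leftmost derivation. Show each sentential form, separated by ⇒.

P ⇒ [P]   [P -> [ P ]]
[P] ⇒ [PP]   [P -> P P]
[PP] ⇒ [[P]P]   [P -> [ P ]]
[[P]P] ⇒ [[PP]P]   [P -> P P]
[[PP]P] ⇒ [[[P]P]P]   [P -> [ P ]]
[[[P]P]P] ⇒ [[[PP]P]P]   [P -> P P]
[[[PP]P]P] ⇒ [[[PPP]P]P]   [P -> P P]
[[[PPP]P]P] ⇒ [[[[]PP]P]P]   [P -> [ ]]
[[[[]PP]P]P] ⇒ [[[[][]P]P]P]   [P -> [ ]]
[[[[][]P]P]P] ⇒ [[[[][][]]P]P]   [P -> [ ]]
[[[[][][]]P]P] ⇒ [[[[][][]][]]P]   [P -> [ ]]
[[[[][][]][]]P] ⇒ [[[[][][]][]][]]   [P -> [ ]]

P ⇒ [P] ⇒ [PP] ⇒ [[P]P] ⇒ [[PP]P] ⇒ [[[P]P]P] ⇒ [[[PP]P]P] ⇒ [[[PPP]P]P] ⇒ [[[[]PP]P]P] ⇒ [[[[][]P]P]P] ⇒ [[[[][][]]P]P] ⇒ [[[[][][]][]]P] ⇒ [[[[][][]][]][]]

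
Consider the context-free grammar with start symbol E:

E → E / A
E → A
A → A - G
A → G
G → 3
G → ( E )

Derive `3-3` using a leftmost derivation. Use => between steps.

E=>A=>A-G=>G-G=>3-G=>3-3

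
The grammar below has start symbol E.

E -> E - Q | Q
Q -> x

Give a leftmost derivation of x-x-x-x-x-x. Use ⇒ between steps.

E ⇒ E-Q ⇒ E-Q-Q ⇒ E-Q-Q-Q ⇒ E-Q-Q-Q-Q ⇒ E-Q-Q-Q-Q-Q ⇒ Q-Q-Q-Q-Q-Q ⇒ x-Q-Q-Q-Q-Q ⇒ x-x-Q-Q-Q-Q ⇒ x-x-x-Q-Q-Q ⇒ x-x-x-x-Q-Q ⇒ x-x-x-x-x-Q ⇒ x-x-x-x-x-x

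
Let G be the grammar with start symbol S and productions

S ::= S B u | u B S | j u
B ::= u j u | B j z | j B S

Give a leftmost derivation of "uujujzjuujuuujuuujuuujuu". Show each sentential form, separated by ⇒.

S⇒SBu⇒SBuBu⇒SBuBuBu⇒SBuBuBuBu⇒uBSBuBuBuBu⇒uBjzSBuBuBuBu⇒uujujzSBuBuBuBu⇒uujujzjuBuBuBuBu⇒uujujzjuujuuBuBuBu⇒uujujzjuujuuujuuBuBu⇒uujujzjuujuuujuuujuuBu⇒uujujzjuujuuujuuujuuujuu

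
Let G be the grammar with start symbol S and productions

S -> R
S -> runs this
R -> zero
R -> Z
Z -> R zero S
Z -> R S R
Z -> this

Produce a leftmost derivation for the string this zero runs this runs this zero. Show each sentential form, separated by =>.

S => R   [S -> R]
R => Z   [R -> Z]
Z => R S R   [Z -> R S R]
R S R => Z S R   [R -> Z]
Z S R => R zero S S R   [Z -> R zero S]
R zero S S R => Z zero S S R   [R -> Z]
Z zero S S R => this zero S S R   [Z -> this]
this zero S S R => this zero runs this S R   [S -> runs this]
this zero runs this S R => this zero runs this runs this R   [S -> runs this]
this zero runs this runs this R => this zero runs this runs this zero   [R -> zero]

S => R => Z => R S R => Z S R => R zero S S R => Z zero S S R => this zero S S R => this zero runs this S R => this zero runs this runs this R => this zero runs this runs this zero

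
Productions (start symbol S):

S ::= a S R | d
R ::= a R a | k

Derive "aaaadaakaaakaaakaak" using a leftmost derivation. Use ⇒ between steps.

S ⇒ aSR ⇒ aaSRR ⇒ aaaSRRR ⇒ aaaaSRRRR ⇒ aaaadRRRR ⇒ aaaadaRaRRR ⇒ aaaadaaRaaRRR ⇒ aaaadaakaaRRR ⇒ aaaadaakaaaRaRR ⇒ aaaadaakaaakaRR ⇒ aaaadaakaaakaaRaR ⇒ aaaadaakaaakaaaRaaR ⇒ aaaadaakaaakaaakaaR ⇒ aaaadaakaaakaaakaak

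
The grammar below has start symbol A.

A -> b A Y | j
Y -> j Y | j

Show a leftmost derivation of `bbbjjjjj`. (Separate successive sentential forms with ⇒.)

A ⇒ bAY ⇒ bbAYY ⇒ bbbAYYY ⇒ bbbjYYY ⇒ bbbjjYY ⇒ bbbjjjYY ⇒ bbbjjjjY ⇒ bbbjjjjj

A ⇒ bAY   [A -> b A Y]
bAY ⇒ bbAYY   [A -> b A Y]
bbAYY ⇒ bbbAYYY   [A -> b A Y]
bbbAYYY ⇒ bbbjYYY   [A -> j]
bbbjYYY ⇒ bbbjjYY   [Y -> j]
bbbjjYY ⇒ bbbjjjYY   [Y -> j Y]
bbbjjjYY ⇒ bbbjjjjY   [Y -> j]
bbbjjjjY ⇒ bbbjjjjj   [Y -> j]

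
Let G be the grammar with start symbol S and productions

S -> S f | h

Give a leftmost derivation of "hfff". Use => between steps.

S => Sf   [S -> S f]
Sf => Sff   [S -> S f]
Sff => Sfff   [S -> S f]
Sfff => hfff   [S -> h]

S => Sf => Sff => Sfff => hfff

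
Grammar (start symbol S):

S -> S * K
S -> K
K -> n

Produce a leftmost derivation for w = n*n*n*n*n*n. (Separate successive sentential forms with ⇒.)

S ⇒ S*K ⇒ S*K*K ⇒ S*K*K*K ⇒ S*K*K*K*K ⇒ S*K*K*K*K*K ⇒ K*K*K*K*K*K ⇒ n*K*K*K*K*K ⇒ n*n*K*K*K*K ⇒ n*n*n*K*K*K ⇒ n*n*n*n*K*K ⇒ n*n*n*n*n*K ⇒ n*n*n*n*n*n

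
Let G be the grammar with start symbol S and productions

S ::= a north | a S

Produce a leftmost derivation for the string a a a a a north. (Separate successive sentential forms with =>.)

S => a S => a a S => a a a S => a a a a S => a a a a a north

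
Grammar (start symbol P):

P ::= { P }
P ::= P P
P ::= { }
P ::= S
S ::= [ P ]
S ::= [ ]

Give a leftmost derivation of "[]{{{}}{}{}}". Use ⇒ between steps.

P ⇒ PP ⇒ SP ⇒ []P ⇒ []{P} ⇒ []{PP} ⇒ []{{P}P} ⇒ []{{{}}P} ⇒ []{{{}}PP} ⇒ []{{{}}{}P} ⇒ []{{{}}{}{}}

P ⇒ PP   [P ::= P P]
PP ⇒ SP   [P ::= S]
SP ⇒ []P   [S ::= [ ]]
[]P ⇒ []{P}   [P ::= { P }]
[]{P} ⇒ []{PP}   [P ::= P P]
[]{PP} ⇒ []{{P}P}   [P ::= { P }]
[]{{P}P} ⇒ []{{{}}P}   [P ::= { }]
[]{{{}}P} ⇒ []{{{}}PP}   [P ::= P P]
[]{{{}}PP} ⇒ []{{{}}{}P}   [P ::= { }]
[]{{{}}{}P} ⇒ []{{{}}{}{}}   [P ::= { }]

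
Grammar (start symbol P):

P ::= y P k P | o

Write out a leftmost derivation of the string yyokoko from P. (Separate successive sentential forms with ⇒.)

P ⇒ yPkP   [P ::= y P k P]
yPkP ⇒ yyPkPkP   [P ::= y P k P]
yyPkPkP ⇒ yyokPkP   [P ::= o]
yyokPkP ⇒ yyokokP   [P ::= o]
yyokokP ⇒ yyokoko   [P ::= o]

P ⇒ yPkP ⇒ yyPkPkP ⇒ yyokPkP ⇒ yyokokP ⇒ yyokoko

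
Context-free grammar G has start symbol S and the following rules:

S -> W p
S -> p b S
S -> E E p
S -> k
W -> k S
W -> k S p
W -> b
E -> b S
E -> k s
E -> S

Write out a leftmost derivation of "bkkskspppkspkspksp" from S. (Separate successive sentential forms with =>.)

S => EEp => SEp => EEpEp => bSEpEp => bEEpEpEp => bSEpEpEp => bWpEpEpEp => bkSppEpEpEp => bkEEpppEpEpEp => bkksEpppEpEpEp => bkkskspppEpEpEp => bkkskspppkspEpEp => bkkskspppkspkspEp => bkkskspppkspkspksp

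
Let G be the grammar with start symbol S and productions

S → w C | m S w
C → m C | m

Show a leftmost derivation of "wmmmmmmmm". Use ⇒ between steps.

S ⇒ wC   [S → w C]
wC ⇒ wmC   [C → m C]
wmC ⇒ wmmC   [C → m C]
wmmC ⇒ wmmmC   [C → m C]
wmmmC ⇒ wmmmmC   [C → m C]
wmmmmC ⇒ wmmmmmC   [C → m C]
wmmmmmC ⇒ wmmmmmmC   [C → m C]
wmmmmmmC ⇒ wmmmmmmmC   [C → m C]
wmmmmmmmC ⇒ wmmmmmmmm   [C → m]

S ⇒ wC ⇒ wmC ⇒ wmmC ⇒ wmmmC ⇒ wmmmmC ⇒ wmmmmmC ⇒ wmmmmmmC ⇒ wmmmmmmmC ⇒ wmmmmmmmm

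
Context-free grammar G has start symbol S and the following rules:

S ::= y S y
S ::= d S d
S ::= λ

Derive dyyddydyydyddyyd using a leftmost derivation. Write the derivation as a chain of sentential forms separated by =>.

S => dSd   [S ::= d S d]
dSd => dySyd   [S ::= y S y]
dySyd => dyySyyd   [S ::= y S y]
dyySyyd => dyydSdyyd   [S ::= d S d]
dyydSdyyd => dyyddSddyyd   [S ::= d S d]
dyyddSddyyd => dyyddySyddyyd   [S ::= y S y]
dyyddySyddyyd => dyyddydSdyddyyd   [S ::= d S d]
dyyddydSdyddyyd => dyyddydySydyddyyd   [S ::= y S y]
dyyddydySydyddyyd => dyyddydyydyddyyd   [S ::= λ]

S => dSd => dySyd => dyySyyd => dyydSdyyd => dyyddSddyyd => dyyddySyddyyd => dyyddydSdyddyyd => dyyddydySydyddyyd => dyyddydyydyddyyd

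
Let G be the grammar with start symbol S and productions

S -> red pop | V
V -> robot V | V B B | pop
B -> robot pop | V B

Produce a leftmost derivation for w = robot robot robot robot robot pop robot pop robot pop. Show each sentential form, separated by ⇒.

S ⇒ V ⇒ robot V ⇒ robot robot V ⇒ robot robot V B B ⇒ robot robot robot V B B ⇒ robot robot robot robot V B B ⇒ robot robot robot robot robot V B B ⇒ robot robot robot robot robot pop B B ⇒ robot robot robot robot robot pop robot pop B ⇒ robot robot robot robot robot pop robot pop robot pop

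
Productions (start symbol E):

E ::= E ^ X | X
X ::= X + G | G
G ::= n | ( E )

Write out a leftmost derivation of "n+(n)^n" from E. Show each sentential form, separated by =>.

E => E^X => X^X => X+G^X => G+G^X => n+G^X => n+(E)^X => n+(X)^X => n+(G)^X => n+(n)^X => n+(n)^G => n+(n)^n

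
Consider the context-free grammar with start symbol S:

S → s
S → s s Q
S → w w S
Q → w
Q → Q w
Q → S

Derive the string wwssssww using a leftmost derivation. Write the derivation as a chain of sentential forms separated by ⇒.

S⇒wwS⇒wwssQ⇒wwssQw⇒wwssSw⇒wwssssQw⇒wwssssww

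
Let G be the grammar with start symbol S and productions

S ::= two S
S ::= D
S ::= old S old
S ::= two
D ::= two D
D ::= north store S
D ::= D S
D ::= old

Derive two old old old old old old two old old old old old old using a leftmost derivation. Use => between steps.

S => two S => two old S old => two old old S old old => two old old old S old old old => two old old old old S old old old old => two old old old old old S old old old old old => two old old old old old old S old old old old old old => two old old old old old old two old old old old old old

S => two S   [S ::= two S]
two S => two old S old   [S ::= old S old]
two old S old => two old old S old old   [S ::= old S old]
two old old S old old => two old old old S old old old   [S ::= old S old]
two old old old S old old old => two old old old old S old old old old   [S ::= old S old]
two old old old old S old old old old => two old old old old old S old old old old old   [S ::= old S old]
two old old old old old S old old old old old => two old old old old old old S old old old old old old   [S ::= old S old]
two old old old old old old S old old old old old old => two old old old old old old two old old old old old old   [S ::= two]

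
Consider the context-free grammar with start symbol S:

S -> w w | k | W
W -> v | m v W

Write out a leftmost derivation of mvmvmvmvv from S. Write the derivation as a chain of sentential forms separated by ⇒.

S⇒W⇒mvW⇒mvmvW⇒mvmvmvW⇒mvmvmvmvW⇒mvmvmvmvv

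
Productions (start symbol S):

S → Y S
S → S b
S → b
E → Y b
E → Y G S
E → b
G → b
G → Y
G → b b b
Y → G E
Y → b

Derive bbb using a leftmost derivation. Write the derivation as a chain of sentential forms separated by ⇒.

S ⇒ YS   [S → Y S]
YS ⇒ GES   [Y → G E]
GES ⇒ YES   [G → Y]
YES ⇒ bES   [Y → b]
bES ⇒ bbS   [E → b]
bbS ⇒ bbb   [S → b]

S⇒YS⇒GES⇒YES⇒bES⇒bbS⇒bbb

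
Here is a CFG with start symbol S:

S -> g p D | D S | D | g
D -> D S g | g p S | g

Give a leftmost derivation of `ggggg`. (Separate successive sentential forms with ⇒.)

S⇒D⇒DSg⇒DSgSg⇒gSgSg⇒gggSg⇒ggggg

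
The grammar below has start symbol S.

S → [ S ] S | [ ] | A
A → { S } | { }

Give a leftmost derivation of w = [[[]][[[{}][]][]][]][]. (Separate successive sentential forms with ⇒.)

S⇒[S]S⇒[[S]S]S⇒[[[]]S]S⇒[[[]][S]S]S⇒[[[]][[S]S]S]S⇒[[[]][[[S]S]S]S]S⇒[[[]][[[A]S]S]S]S⇒[[[]][[[{}]S]S]S]S⇒[[[]][[[{}][]]S]S]S⇒[[[]][[[{}][]][]]S]S⇒[[[]][[[{}][]][]][]]S⇒[[[]][[[{}][]][]][]][]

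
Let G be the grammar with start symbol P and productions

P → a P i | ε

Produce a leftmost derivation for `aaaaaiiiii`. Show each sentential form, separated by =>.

P => aPi   [P → a P i]
aPi => aaPii   [P → a P i]
aaPii => aaaPiii   [P → a P i]
aaaPiii => aaaaPiiii   [P → a P i]
aaaaPiiii => aaaaaPiiiii   [P → a P i]
aaaaaPiiiii => aaaaaiiiii   [P → ε]

P => aPi => aaPii => aaaPiii => aaaaPiiii => aaaaaPiiiii => aaaaaiiiii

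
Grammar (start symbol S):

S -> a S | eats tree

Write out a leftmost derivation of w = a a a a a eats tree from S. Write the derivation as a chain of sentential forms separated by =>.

S => a S => a a S => a a a S => a a a a S => a a a a a S => a a a a a eats tree

S => a S   [S -> a S]
a S => a a S   [S -> a S]
a a S => a a a S   [S -> a S]
a a a S => a a a a S   [S -> a S]
a a a a S => a a a a a S   [S -> a S]
a a a a a S => a a a a a eats tree   [S -> eats tree]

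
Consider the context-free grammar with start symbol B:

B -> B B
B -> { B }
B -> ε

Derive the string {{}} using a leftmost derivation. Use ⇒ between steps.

B⇒{B}⇒{{B}}⇒{{}}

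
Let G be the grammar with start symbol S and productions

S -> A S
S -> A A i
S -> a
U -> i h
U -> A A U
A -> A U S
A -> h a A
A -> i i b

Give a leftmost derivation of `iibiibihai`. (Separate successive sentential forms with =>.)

S => AAi => iibAi => iibAUSi => iibiibUSi => iibiibihSi => iibiibihai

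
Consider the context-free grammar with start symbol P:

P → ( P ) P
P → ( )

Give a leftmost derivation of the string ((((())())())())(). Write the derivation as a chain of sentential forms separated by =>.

P => (P)P => ((P)P)P => (((P)P)P)P => ((((P)P)P)P)P => ((((())P)P)P)P => ((((())())P)P)P => ((((())())())P)P => ((((())())())())P => ((((())())())())()

P => (P)P   [P → ( P ) P]
(P)P => ((P)P)P   [P → ( P ) P]
((P)P)P => (((P)P)P)P   [P → ( P ) P]
(((P)P)P)P => ((((P)P)P)P)P   [P → ( P ) P]
((((P)P)P)P)P => ((((())P)P)P)P   [P → ( )]
((((())P)P)P)P => ((((())())P)P)P   [P → ( )]
((((())())P)P)P => ((((())())())P)P   [P → ( )]
((((())())())P)P => ((((())())())())P   [P → ( )]
((((())())())())P => ((((())())())())()   [P → ( )]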